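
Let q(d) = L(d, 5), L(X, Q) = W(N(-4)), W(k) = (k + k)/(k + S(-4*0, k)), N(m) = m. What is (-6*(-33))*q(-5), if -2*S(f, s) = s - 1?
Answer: 1056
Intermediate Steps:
S(f, s) = 1/2 - s/2 (S(f, s) = -(s - 1)/2 = -(-1 + s)/2 = 1/2 - s/2)
W(k) = 2*k/(1/2 + k/2) (W(k) = (k + k)/(k + (1/2 - k/2)) = (2*k)/(1/2 + k/2) = 2*k/(1/2 + k/2))
L(X, Q) = 16/3 (L(X, Q) = 4*(-4)/(1 - 4) = 4*(-4)/(-3) = 4*(-4)*(-1/3) = 16/3)
q(d) = 16/3
(-6*(-33))*q(-5) = -6*(-33)*(16/3) = 198*(16/3) = 1056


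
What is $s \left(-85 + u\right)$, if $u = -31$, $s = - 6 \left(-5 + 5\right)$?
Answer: $0$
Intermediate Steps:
$s = 0$ ($s = \left(-6\right) 0 = 0$)
$s \left(-85 + u\right) = 0 \left(-85 - 31\right) = 0 \left(-116\right) = 0$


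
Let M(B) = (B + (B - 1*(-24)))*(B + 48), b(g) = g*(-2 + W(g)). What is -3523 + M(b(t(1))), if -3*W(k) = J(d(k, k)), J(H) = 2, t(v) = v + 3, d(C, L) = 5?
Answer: -30811/9 ≈ -3423.4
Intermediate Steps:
t(v) = 3 + v
W(k) = -⅔ (W(k) = -⅓*2 = -⅔)
b(g) = -8*g/3 (b(g) = g*(-2 - ⅔) = g*(-8/3) = -8*g/3)
M(B) = (24 + 2*B)*(48 + B) (M(B) = (B + (B + 24))*(48 + B) = (B + (24 + B))*(48 + B) = (24 + 2*B)*(48 + B))
-3523 + M(b(t(1))) = -3523 + (1152 + 2*(-8*(3 + 1)/3)² + 120*(-8*(3 + 1)/3)) = -3523 + (1152 + 2*(-8/3*4)² + 120*(-8/3*4)) = -3523 + (1152 + 2*(-32/3)² + 120*(-32/3)) = -3523 + (1152 + 2*(1024/9) - 1280) = -3523 + (1152 + 2048/9 - 1280) = -3523 + 896/9 = -30811/9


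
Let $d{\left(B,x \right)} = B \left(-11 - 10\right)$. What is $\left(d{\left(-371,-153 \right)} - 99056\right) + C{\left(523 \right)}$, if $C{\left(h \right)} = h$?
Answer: $-90742$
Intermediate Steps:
$d{\left(B,x \right)} = - 21 B$ ($d{\left(B,x \right)} = B \left(-21\right) = - 21 B$)
$\left(d{\left(-371,-153 \right)} - 99056\right) + C{\left(523 \right)} = \left(\left(-21\right) \left(-371\right) - 99056\right) + 523 = \left(7791 - 99056\right) + 523 = -91265 + 523 = -90742$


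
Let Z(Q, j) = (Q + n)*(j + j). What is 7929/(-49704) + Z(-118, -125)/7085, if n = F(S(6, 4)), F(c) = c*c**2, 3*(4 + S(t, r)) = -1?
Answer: 39983107/5815368 ≈ 6.8754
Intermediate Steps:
S(t, r) = -13/3 (S(t, r) = -4 + (1/3)*(-1) = -4 - 1/3 = -13/3)
F(c) = c**3
n = -2197/27 (n = (-13/3)**3 = -2197/27 ≈ -81.370)
Z(Q, j) = 2*j*(-2197/27 + Q) (Z(Q, j) = (Q - 2197/27)*(j + j) = (-2197/27 + Q)*(2*j) = 2*j*(-2197/27 + Q))
7929/(-49704) + Z(-118, -125)/7085 = 7929/(-49704) + ((2/27)*(-125)*(-2197 + 27*(-118)))/7085 = 7929*(-1/49704) + ((2/27)*(-125)*(-2197 - 3186))*(1/7085) = -2643/16568 + ((2/27)*(-125)*(-5383))*(1/7085) = -2643/16568 + (1345750/27)*(1/7085) = -2643/16568 + 269150/38259 = 39983107/5815368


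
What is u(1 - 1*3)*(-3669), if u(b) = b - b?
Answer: 0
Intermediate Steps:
u(b) = 0
u(1 - 1*3)*(-3669) = 0*(-3669) = 0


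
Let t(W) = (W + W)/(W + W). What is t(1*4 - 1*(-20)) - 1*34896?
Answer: -34895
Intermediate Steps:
t(W) = 1 (t(W) = (2*W)/((2*W)) = (2*W)*(1/(2*W)) = 1)
t(1*4 - 1*(-20)) - 1*34896 = 1 - 1*34896 = 1 - 34896 = -34895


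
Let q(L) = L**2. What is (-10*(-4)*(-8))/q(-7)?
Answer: -320/49 ≈ -6.5306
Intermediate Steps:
(-10*(-4)*(-8))/q(-7) = (-10*(-4)*(-8))/((-7)**2) = (40*(-8))/49 = -320*1/49 = -320/49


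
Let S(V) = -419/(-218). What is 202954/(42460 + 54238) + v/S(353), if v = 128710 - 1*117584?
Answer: 117311471195/20258231 ≈ 5790.8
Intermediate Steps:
v = 11126 (v = 128710 - 117584 = 11126)
S(V) = 419/218 (S(V) = -419*(-1/218) = 419/218)
202954/(42460 + 54238) + v/S(353) = 202954/(42460 + 54238) + 11126/(419/218) = 202954/96698 + 11126*(218/419) = 202954*(1/96698) + 2425468/419 = 101477/48349 + 2425468/419 = 117311471195/20258231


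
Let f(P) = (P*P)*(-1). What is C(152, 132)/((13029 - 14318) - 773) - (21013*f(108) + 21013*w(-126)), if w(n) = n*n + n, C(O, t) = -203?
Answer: -177041501113/2062 ≈ -8.5859e+7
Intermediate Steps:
w(n) = n + n**2 (w(n) = n**2 + n = n + n**2)
f(P) = -P**2 (f(P) = P**2*(-1) = -P**2)
C(152, 132)/((13029 - 14318) - 773) - (21013*f(108) + 21013*w(-126)) = -203/((13029 - 14318) - 773) - (-245095632 - 2647638*(1 - 126)) = -203/(-1289 - 773) - 21013/(1/(-1*11664 - 126*(-125))) = -203/(-2062) - 21013/(1/(-11664 + 15750)) = -203*(-1/2062) - 21013/(1/4086) = 203/2062 - 21013/1/4086 = 203/2062 - 21013*4086 = 203/2062 - 85859118 = -177041501113/2062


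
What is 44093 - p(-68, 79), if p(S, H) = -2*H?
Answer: 44251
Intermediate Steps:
44093 - p(-68, 79) = 44093 - (-2)*79 = 44093 - 1*(-158) = 44093 + 158 = 44251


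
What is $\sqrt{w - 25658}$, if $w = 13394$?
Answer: $2 i \sqrt{3066} \approx 110.74 i$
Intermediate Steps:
$\sqrt{w - 25658} = \sqrt{13394 - 25658} = \sqrt{-12264} = 2 i \sqrt{3066}$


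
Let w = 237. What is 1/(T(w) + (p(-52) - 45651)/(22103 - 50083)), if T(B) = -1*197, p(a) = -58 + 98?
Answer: -27980/5466449 ≈ -0.0051185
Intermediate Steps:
p(a) = 40
T(B) = -197
1/(T(w) + (p(-52) - 45651)/(22103 - 50083)) = 1/(-197 + (40 - 45651)/(22103 - 50083)) = 1/(-197 - 45611/(-27980)) = 1/(-197 - 45611*(-1/27980)) = 1/(-197 + 45611/27980) = 1/(-5466449/27980) = -27980/5466449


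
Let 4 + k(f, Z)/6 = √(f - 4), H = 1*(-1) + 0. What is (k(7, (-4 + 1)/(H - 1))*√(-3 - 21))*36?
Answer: 432*I*√6*(-4 + √3) ≈ -2399.9*I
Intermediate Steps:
H = -1 (H = -1 + 0 = -1)
k(f, Z) = -24 + 6*√(-4 + f) (k(f, Z) = -24 + 6*√(f - 4) = -24 + 6*√(-4 + f))
(k(7, (-4 + 1)/(H - 1))*√(-3 - 21))*36 = ((-24 + 6*√(-4 + 7))*√(-3 - 21))*36 = ((-24 + 6*√3)*√(-24))*36 = ((-24 + 6*√3)*(2*I*√6))*36 = (2*I*√6*(-24 + 6*√3))*36 = 72*I*√6*(-24 + 6*√3)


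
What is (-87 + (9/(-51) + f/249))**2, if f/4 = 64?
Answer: 132981291556/17918289 ≈ 7421.5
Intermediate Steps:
f = 256 (f = 4*64 = 256)
(-87 + (9/(-51) + f/249))**2 = (-87 + (9/(-51) + 256/249))**2 = (-87 + (9*(-1/51) + 256*(1/249)))**2 = (-87 + (-3/17 + 256/249))**2 = (-87 + 3605/4233)**2 = (-364666/4233)**2 = 132981291556/17918289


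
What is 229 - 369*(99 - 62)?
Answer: -13424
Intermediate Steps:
229 - 369*(99 - 62) = 229 - 369*37 = 229 - 13653 = -13424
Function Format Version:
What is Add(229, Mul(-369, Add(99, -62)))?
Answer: -13424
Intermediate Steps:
Add(229, Mul(-369, Add(99, -62))) = Add(229, Mul(-369, 37)) = Add(229, -13653) = -13424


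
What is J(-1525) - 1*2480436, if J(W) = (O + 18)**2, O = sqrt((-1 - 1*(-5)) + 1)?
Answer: -2480107 + 36*sqrt(5) ≈ -2.4800e+6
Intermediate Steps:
O = sqrt(5) (O = sqrt((-1 + 5) + 1) = sqrt(4 + 1) = sqrt(5) ≈ 2.2361)
J(W) = (18 + sqrt(5))**2 (J(W) = (sqrt(5) + 18)**2 = (18 + sqrt(5))**2)
J(-1525) - 1*2480436 = (18 + sqrt(5))**2 - 1*2480436 = (18 + sqrt(5))**2 - 2480436 = -2480436 + (18 + sqrt(5))**2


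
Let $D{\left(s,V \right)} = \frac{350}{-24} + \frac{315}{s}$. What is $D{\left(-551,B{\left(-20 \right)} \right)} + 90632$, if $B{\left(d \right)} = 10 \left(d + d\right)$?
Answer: $\frac{599158579}{6612} \approx 90617.0$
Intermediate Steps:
$B{\left(d \right)} = 20 d$ ($B{\left(d \right)} = 10 \cdot 2 d = 20 d$)
$D{\left(s,V \right)} = - \frac{175}{12} + \frac{315}{s}$ ($D{\left(s,V \right)} = 350 \left(- \frac{1}{24}\right) + \frac{315}{s} = - \frac{175}{12} + \frac{315}{s}$)
$D{\left(-551,B{\left(-20 \right)} \right)} + 90632 = \left(- \frac{175}{12} + \frac{315}{-551}\right) + 90632 = \left(- \frac{175}{12} + 315 \left(- \frac{1}{551}\right)\right) + 90632 = \left(- \frac{175}{12} - \frac{315}{551}\right) + 90632 = - \frac{100205}{6612} + 90632 = \frac{599158579}{6612}$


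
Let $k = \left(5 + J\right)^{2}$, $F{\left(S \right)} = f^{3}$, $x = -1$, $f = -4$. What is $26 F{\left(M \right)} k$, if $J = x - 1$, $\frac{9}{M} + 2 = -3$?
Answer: $-14976$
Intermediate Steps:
$M = - \frac{9}{5}$ ($M = \frac{9}{-2 - 3} = \frac{9}{-5} = 9 \left(- \frac{1}{5}\right) = - \frac{9}{5} \approx -1.8$)
$F{\left(S \right)} = -64$ ($F{\left(S \right)} = \left(-4\right)^{3} = -64$)
$J = -2$ ($J = -1 - 1 = -2$)
$k = 9$ ($k = \left(5 - 2\right)^{2} = 3^{2} = 9$)
$26 F{\left(M \right)} k = 26 \left(-64\right) 9 = \left(-1664\right) 9 = -14976$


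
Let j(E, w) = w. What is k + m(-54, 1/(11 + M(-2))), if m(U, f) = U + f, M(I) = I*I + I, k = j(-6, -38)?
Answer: -1195/13 ≈ -91.923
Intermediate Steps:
k = -38
M(I) = I + I² (M(I) = I² + I = I + I²)
k + m(-54, 1/(11 + M(-2))) = -38 + (-54 + 1/(11 - 2*(1 - 2))) = -38 + (-54 + 1/(11 - 2*(-1))) = -38 + (-54 + 1/(11 + 2)) = -38 + (-54 + 1/13) = -38 - 701/13 = -1195/13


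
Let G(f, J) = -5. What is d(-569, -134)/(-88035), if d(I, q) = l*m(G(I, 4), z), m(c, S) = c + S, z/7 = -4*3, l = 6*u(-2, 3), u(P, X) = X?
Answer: 534/29345 ≈ 0.018197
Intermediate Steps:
l = 18 (l = 6*3 = 18)
z = -84 (z = 7*(-4*3) = 7*(-12) = -84)
m(c, S) = S + c
d(I, q) = -1602 (d(I, q) = 18*(-84 - 5) = 18*(-89) = -1602)
d(-569, -134)/(-88035) = -1602/(-88035) = -1602*(-1/88035) = 534/29345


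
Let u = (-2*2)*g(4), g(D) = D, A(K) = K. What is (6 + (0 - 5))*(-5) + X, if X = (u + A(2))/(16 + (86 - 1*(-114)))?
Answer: -547/108 ≈ -5.0648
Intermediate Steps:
u = -16 (u = -2*2*4 = -4*4 = -16)
X = -7/108 (X = (-16 + 2)/(16 + (86 - 1*(-114))) = -14/(16 + (86 + 114)) = -14/(16 + 200) = -14/216 = -14*1/216 = -7/108 ≈ -0.064815)
(6 + (0 - 5))*(-5) + X = (6 + (0 - 5))*(-5) - 7/108 = (6 - 5)*(-5) - 7/108 = 1*(-5) - 7/108 = -5 - 7/108 = -547/108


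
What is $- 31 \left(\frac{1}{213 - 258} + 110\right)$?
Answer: $- \frac{153419}{45} \approx -3409.3$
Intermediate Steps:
$- 31 \left(\frac{1}{213 - 258} + 110\right) = - 31 \left(\frac{1}{-45} + 110\right) = - 31 \left(- \frac{1}{45} + 110\right) = \left(-31\right) \frac{4949}{45} = - \frac{153419}{45}$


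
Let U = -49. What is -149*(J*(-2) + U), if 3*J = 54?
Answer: 12665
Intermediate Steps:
J = 18 (J = (1/3)*54 = 18)
-149*(J*(-2) + U) = -149*(18*(-2) - 49) = -149*(-36 - 49) = -149*(-85) = 12665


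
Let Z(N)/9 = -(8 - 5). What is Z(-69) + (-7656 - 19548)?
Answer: -27231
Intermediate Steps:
Z(N) = -27 (Z(N) = 9*(-(8 - 5)) = 9*(-1*3) = 9*(-3) = -27)
Z(-69) + (-7656 - 19548) = -27 + (-7656 - 19548) = -27 - 27204 = -27231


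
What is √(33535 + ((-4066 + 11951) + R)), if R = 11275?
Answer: 3*√5855 ≈ 229.55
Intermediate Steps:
√(33535 + ((-4066 + 11951) + R)) = √(33535 + ((-4066 + 11951) + 11275)) = √(33535 + (7885 + 11275)) = √(33535 + 19160) = √52695 = 3*√5855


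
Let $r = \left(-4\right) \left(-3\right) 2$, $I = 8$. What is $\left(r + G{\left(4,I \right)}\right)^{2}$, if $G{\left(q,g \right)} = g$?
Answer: $1024$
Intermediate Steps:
$r = 24$ ($r = 12 \cdot 2 = 24$)
$\left(r + G{\left(4,I \right)}\right)^{2} = \left(24 + 8\right)^{2} = 32^{2} = 1024$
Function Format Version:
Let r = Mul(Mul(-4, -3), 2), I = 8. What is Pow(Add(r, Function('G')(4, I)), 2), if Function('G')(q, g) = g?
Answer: 1024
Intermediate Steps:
r = 24 (r = Mul(12, 2) = 24)
Pow(Add(r, Function('G')(4, I)), 2) = Pow(Add(24, 8), 2) = Pow(32, 2) = 1024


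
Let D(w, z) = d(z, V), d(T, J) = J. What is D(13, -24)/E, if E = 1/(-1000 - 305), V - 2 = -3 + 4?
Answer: -3915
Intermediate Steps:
V = 3 (V = 2 + (-3 + 4) = 2 + 1 = 3)
D(w, z) = 3
E = -1/1305 (E = 1/(-1305) = -1/1305 ≈ -0.00076628)
D(13, -24)/E = 3/(-1/1305) = 3*(-1305) = -3915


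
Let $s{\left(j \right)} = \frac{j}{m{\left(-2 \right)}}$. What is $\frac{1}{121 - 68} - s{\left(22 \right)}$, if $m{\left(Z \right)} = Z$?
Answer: $\frac{584}{53} \approx 11.019$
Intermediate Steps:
$s{\left(j \right)} = - \frac{j}{2}$ ($s{\left(j \right)} = \frac{j}{-2} = j \left(- \frac{1}{2}\right) = - \frac{j}{2}$)
$\frac{1}{121 - 68} - s{\left(22 \right)} = \frac{1}{121 - 68} - \left(- \frac{1}{2}\right) 22 = \frac{1}{53} - -11 = \frac{1}{53} + 11 = \frac{584}{53}$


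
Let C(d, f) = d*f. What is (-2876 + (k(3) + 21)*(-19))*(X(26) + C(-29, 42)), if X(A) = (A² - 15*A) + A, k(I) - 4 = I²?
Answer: 3190932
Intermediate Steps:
k(I) = 4 + I²
X(A) = A² - 14*A
(-2876 + (k(3) + 21)*(-19))*(X(26) + C(-29, 42)) = (-2876 + ((4 + 3²) + 21)*(-19))*(26*(-14 + 26) - 29*42) = (-2876 + ((4 + 9) + 21)*(-19))*(26*12 - 1218) = (-2876 + (13 + 21)*(-19))*(312 - 1218) = (-2876 + 34*(-19))*(-906) = (-2876 - 646)*(-906) = -3522*(-906) = 3190932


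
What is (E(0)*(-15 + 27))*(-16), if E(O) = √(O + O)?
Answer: 0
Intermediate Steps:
E(O) = √2*√O (E(O) = √(2*O) = √2*√O)
(E(0)*(-15 + 27))*(-16) = ((√2*√0)*(-15 + 27))*(-16) = ((√2*0)*12)*(-16) = (0*12)*(-16) = 0*(-16) = 0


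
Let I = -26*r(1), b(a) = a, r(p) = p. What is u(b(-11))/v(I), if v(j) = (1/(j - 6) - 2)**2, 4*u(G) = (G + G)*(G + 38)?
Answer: -152064/4225 ≈ -35.991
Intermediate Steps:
u(G) = G*(38 + G)/2 (u(G) = ((G + G)*(G + 38))/4 = ((2*G)*(38 + G))/4 = (2*G*(38 + G))/4 = G*(38 + G)/2)
I = -26 (I = -26*1 = -26)
v(j) = (-2 + 1/(-6 + j))**2 (v(j) = (1/(-6 + j) - 2)**2 = (-2 + 1/(-6 + j))**2)
u(b(-11))/v(I) = ((1/2)*(-11)*(38 - 11))/(((-13 + 2*(-26))**2/(-6 - 26)**2)) = ((1/2)*(-11)*27)/(((-13 - 52)**2/(-32)**2)) = -297/(2*((-65)**2*(1/1024))) = -297/(2*(4225*(1/1024))) = -297/(2*4225/1024) = -297/2*1024/4225 = -152064/4225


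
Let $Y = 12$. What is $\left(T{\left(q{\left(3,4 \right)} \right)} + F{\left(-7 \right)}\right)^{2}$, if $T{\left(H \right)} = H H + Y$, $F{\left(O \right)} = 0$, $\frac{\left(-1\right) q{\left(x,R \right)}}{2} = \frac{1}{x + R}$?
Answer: $\frac{350464}{2401} \approx 145.97$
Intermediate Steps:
$q{\left(x,R \right)} = - \frac{2}{R + x}$ ($q{\left(x,R \right)} = - \frac{2}{x + R} = - \frac{2}{R + x}$)
$T{\left(H \right)} = 12 + H^{2}$ ($T{\left(H \right)} = H H + 12 = H^{2} + 12 = 12 + H^{2}$)
$\left(T{\left(q{\left(3,4 \right)} \right)} + F{\left(-7 \right)}\right)^{2} = \left(\left(12 + \left(- \frac{2}{4 + 3}\right)^{2}\right) + 0\right)^{2} = \left(\left(12 + \left(- \frac{2}{7}\right)^{2}\right) + 0\right)^{2} = \left(\left(12 + \frac{4}{49}\right) + 0\right)^{2} = \left(\frac{592}{49} + 0\right)^{2} = \left(\frac{592}{49}\right)^{2} = \frac{350464}{2401}$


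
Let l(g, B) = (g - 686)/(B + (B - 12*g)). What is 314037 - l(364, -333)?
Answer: 790430968/2517 ≈ 3.1404e+5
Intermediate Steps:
l(g, B) = (-686 + g)/(-12*g + 2*B)
314037 - l(364, -333) = 314037 - (-686 + 364)/(2*(-333 - 6*364)) = 314037 - (-322)/(2*(-333 - 2184)) = 314037 - (-322)/(2*(-2517)) = 314037 - (-1)*(-322)/(2*2517) = 314037 - 1*161/2517 = 314037 - 161/2517 = 790430968/2517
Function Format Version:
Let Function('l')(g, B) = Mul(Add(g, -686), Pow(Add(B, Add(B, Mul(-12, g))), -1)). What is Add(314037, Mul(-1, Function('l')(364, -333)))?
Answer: Rational(790430968, 2517) ≈ 3.1404e+5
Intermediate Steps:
Function('l')(g, B) = Mul(Pow(Add(Mul(-12, g), Mul(2, B)), -1), Add(-686, g)) (Function('l')(g, B) = Mul(Add(-686, g), Pow(Add(Mul(-12, g), Mul(2, B)), -1)) = Mul(Pow(Add(Mul(-12, g), Mul(2, B)), -1), Add(-686, g)))
Add(314037, Mul(-1, Function('l')(364, -333))) = Add(314037, Mul(-1, Mul(Rational(1, 2), Pow(Add(-333, Mul(-6, 364)), -1), Add(-686, 364)))) = Add(314037, Mul(-1, Mul(Rational(1, 2), Pow(Add(-333, -2184), -1), -322))) = Add(314037, Mul(-1, Mul(Rational(1, 2), Pow(-2517, -1), -322))) = Add(314037, Mul(-1, Mul(Rational(1, 2), Rational(-1, 2517), -322))) = Add(314037, Mul(-1, Rational(161, 2517))) = Add(314037, Rational(-161, 2517)) = Rational(790430968, 2517)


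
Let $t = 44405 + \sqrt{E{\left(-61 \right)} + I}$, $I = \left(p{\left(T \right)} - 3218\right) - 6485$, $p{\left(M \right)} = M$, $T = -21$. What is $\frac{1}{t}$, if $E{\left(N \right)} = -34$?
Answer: $\frac{44405}{1971813783} - \frac{i \sqrt{9758}}{1971813783} \approx 2.252 \cdot 10^{-5} - 5.0097 \cdot 10^{-8} i$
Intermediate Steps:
$I = -9724$ ($I = \left(-21 - 3218\right) - 6485 = -3239 - 6485 = -9724$)
$t = 44405 + i \sqrt{9758}$ ($t = 44405 + \sqrt{-34 - 9724} = 44405 + \sqrt{-9758} = 44405 + i \sqrt{9758} \approx 44405.0 + 98.783 i$)
$\frac{1}{t} = \frac{1}{44405 + i \sqrt{9758}}$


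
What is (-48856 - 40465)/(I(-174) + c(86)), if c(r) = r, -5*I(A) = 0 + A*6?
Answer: -446605/1474 ≈ -302.99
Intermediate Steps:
I(A) = -6*A/5 (I(A) = -(0 + A*6)/5 = -(0 + 6*A)/5 = -6*A/5)
(-48856 - 40465)/(I(-174) + c(86)) = (-48856 - 40465)/(-6/5*(-174) + 86) = -89321/(1044/5 + 86) = -89321/1474/5 = -89321*5/1474 = -446605/1474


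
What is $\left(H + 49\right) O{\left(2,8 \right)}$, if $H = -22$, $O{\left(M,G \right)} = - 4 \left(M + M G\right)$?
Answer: $-1944$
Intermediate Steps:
$O{\left(M,G \right)} = - 4 M - 4 G M$ ($O{\left(M,G \right)} = - 4 \left(M + G M\right) = - 4 M - 4 G M$)
$\left(H + 49\right) O{\left(2,8 \right)} = \left(-22 + 49\right) \left(\left(-4\right) 2 \left(1 + 8\right)\right) = 27 \left(\left(-4\right) 2 \cdot 9\right) = 27 \left(-72\right) = -1944$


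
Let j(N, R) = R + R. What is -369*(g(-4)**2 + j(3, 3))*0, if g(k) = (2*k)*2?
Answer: 0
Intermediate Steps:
g(k) = 4*k
j(N, R) = 2*R
-369*(g(-4)**2 + j(3, 3))*0 = -369*((4*(-4))**2 + 2*3)*0 = -369*((-16)**2 + 6)*0 = -369*(256 + 6)*0 = -96678*0 = -369*0 = 0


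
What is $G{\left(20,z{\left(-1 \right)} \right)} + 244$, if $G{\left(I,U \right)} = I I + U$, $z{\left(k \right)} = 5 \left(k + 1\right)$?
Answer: $644$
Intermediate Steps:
$z{\left(k \right)} = 5 + 5 k$ ($z{\left(k \right)} = 5 \left(1 + k\right) = 5 + 5 k$)
$G{\left(I,U \right)} = U + I^{2}$ ($G{\left(I,U \right)} = I^{2} + U = U + I^{2}$)
$G{\left(20,z{\left(-1 \right)} \right)} + 244 = \left(\left(5 + 5 \left(-1\right)\right) + 20^{2}\right) + 244 = \left(\left(5 - 5\right) + 400\right) + 244 = \left(0 + 400\right) + 244 = 400 + 244 = 644$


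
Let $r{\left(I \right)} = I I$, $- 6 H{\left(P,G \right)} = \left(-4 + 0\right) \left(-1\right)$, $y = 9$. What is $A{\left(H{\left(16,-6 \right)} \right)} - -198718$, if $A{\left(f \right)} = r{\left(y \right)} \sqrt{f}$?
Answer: $198718 + 27 i \sqrt{6} \approx 1.9872 \cdot 10^{5} + 66.136 i$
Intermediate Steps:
$H{\left(P,G \right)} = - \frac{2}{3}$ ($H{\left(P,G \right)} = - \frac{\left(-4 + 0\right) \left(-1\right)}{6} = - \frac{\left(-4\right) \left(-1\right)}{6} = \left(- \frac{1}{6}\right) 4 = - \frac{2}{3}$)
$r{\left(I \right)} = I^{2}$
$A{\left(f \right)} = 81 \sqrt{f}$ ($A{\left(f \right)} = 9^{2} \sqrt{f} = 81 \sqrt{f}$)
$A{\left(H{\left(16,-6 \right)} \right)} - -198718 = 81 \sqrt{- \frac{2}{3}} - -198718 = 81 \frac{i \sqrt{6}}{3} + 198718 = 27 i \sqrt{6} + 198718 = 198718 + 27 i \sqrt{6}$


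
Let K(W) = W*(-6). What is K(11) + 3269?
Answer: 3203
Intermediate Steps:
K(W) = -6*W
K(11) + 3269 = -6*11 + 3269 = -66 + 3269 = 3203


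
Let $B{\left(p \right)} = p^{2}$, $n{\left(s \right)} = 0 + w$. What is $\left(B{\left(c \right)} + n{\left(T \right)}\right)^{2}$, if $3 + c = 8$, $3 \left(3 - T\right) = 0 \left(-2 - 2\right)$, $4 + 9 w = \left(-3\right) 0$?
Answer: $\frac{48841}{81} \approx 602.98$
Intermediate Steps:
$w = - \frac{4}{9}$ ($w = - \frac{4}{9} + \frac{\left(-3\right) 0}{9} = - \frac{4}{9} + \frac{1}{9} \cdot 0 = - \frac{4}{9} + 0 = - \frac{4}{9} \approx -0.44444$)
$T = 3$ ($T = 3 - \frac{0 \left(-2 - 2\right)}{3} = 3 - \frac{0 \left(-4\right)}{3} = 3 - 0 = 3 + 0 = 3$)
$c = 5$ ($c = -3 + 8 = 5$)
$n{\left(s \right)} = - \frac{4}{9}$ ($n{\left(s \right)} = 0 - \frac{4}{9} = - \frac{4}{9}$)
$\left(B{\left(c \right)} + n{\left(T \right)}\right)^{2} = \left(5^{2} - \frac{4}{9}\right)^{2} = \left(25 - \frac{4}{9}\right)^{2} = \left(\frac{221}{9}\right)^{2} = \frac{48841}{81}$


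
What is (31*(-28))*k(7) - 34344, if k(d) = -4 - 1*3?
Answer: -28268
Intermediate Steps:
k(d) = -7 (k(d) = -4 - 3 = -7)
(31*(-28))*k(7) - 34344 = (31*(-28))*(-7) - 34344 = -868*(-7) - 34344 = 6076 - 34344 = -28268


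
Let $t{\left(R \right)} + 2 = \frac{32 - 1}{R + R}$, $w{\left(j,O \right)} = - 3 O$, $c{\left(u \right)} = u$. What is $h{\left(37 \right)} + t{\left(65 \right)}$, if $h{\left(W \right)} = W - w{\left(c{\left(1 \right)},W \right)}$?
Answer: $\frac{19011}{130} \approx 146.24$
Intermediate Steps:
$h{\left(W \right)} = 4 W$ ($h{\left(W \right)} = W - - 3 W = W + 3 W = 4 W$)
$t{\left(R \right)} = -2 + \frac{31}{2 R}$ ($t{\left(R \right)} = -2 + \frac{32 - 1}{R + R} = -2 + \frac{31}{2 R}$)
$h{\left(37 \right)} + t{\left(65 \right)} = 4 \cdot 37 - \left(2 - \frac{31}{2 \cdot 65}\right) = 148 + \left(-2 + \frac{31}{2} \cdot \frac{1}{65}\right) = 148 + \left(-2 + \frac{31}{130}\right) = 148 - \frac{229}{130} = \frac{19011}{130}$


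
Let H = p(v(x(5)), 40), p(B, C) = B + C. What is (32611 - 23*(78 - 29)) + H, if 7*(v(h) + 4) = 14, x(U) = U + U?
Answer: 31522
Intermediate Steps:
x(U) = 2*U
v(h) = -2 (v(h) = -4 + (⅐)*14 = -4 + 2 = -2)
H = 38 (H = -2 + 40 = 38)
(32611 - 23*(78 - 29)) + H = (32611 - 23*(78 - 29)) + 38 = (32611 - 23*49) + 38 = (32611 - 1127) + 38 = 31484 + 38 = 31522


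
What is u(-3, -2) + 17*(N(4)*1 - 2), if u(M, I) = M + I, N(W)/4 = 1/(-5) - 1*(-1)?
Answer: 77/5 ≈ 15.400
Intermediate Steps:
N(W) = 16/5 (N(W) = 4*(1/(-5) - 1*(-1)) = 4*(1*(-⅕) + 1) = 4*(-⅕ + 1) = 4*(⅘) = 16/5)
u(M, I) = I + M
u(-3, -2) + 17*(N(4)*1 - 2) = (-2 - 3) + 17*((16/5)*1 - 2) = -5 + 17*(16/5 - 2) = -5 + 17*(6/5) = -5 + 102/5 = 77/5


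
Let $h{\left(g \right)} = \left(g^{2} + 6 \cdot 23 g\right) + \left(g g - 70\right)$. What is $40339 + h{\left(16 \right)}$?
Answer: $42989$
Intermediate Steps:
$h{\left(g \right)} = -70 + 2 g^{2} + 138 g$ ($h{\left(g \right)} = \left(g^{2} + 138 g\right) + \left(g^{2} - 70\right) = \left(g^{2} + 138 g\right) + \left(-70 + g^{2}\right) = -70 + 2 g^{2} + 138 g$)
$40339 + h{\left(16 \right)} = 40339 + \left(-70 + 2 \cdot 16^{2} + 138 \cdot 16\right) = 40339 + \left(-70 + 2 \cdot 256 + 2208\right) = 40339 + \left(-70 + 512 + 2208\right) = 40339 + 2650 = 42989$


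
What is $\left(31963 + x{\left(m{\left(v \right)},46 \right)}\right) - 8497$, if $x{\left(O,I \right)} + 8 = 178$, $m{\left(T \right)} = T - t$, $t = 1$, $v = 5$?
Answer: $23636$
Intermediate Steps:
$m{\left(T \right)} = -1 + T$ ($m{\left(T \right)} = T - 1 = -1 + T$)
$x{\left(O,I \right)} = 170$ ($x{\left(O,I \right)} = -8 + 178 = 170$)
$\left(31963 + x{\left(m{\left(v \right)},46 \right)}\right) - 8497 = \left(31963 + 170\right) - 8497 = 32133 - 8497 = 23636$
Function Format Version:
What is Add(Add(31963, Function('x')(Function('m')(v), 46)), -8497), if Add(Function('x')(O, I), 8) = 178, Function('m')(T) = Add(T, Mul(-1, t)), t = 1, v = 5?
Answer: 23636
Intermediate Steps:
Function('m')(T) = Add(-1, T) (Function('m')(T) = Add(T, Mul(-1, 1)) = Add(T, -1) = Add(-1, T))
Function('x')(O, I) = 170 (Function('x')(O, I) = Add(-8, 178) = 170)
Add(Add(31963, Function('x')(Function('m')(v), 46)), -8497) = Add(Add(31963, 170), -8497) = Add(32133, -8497) = 23636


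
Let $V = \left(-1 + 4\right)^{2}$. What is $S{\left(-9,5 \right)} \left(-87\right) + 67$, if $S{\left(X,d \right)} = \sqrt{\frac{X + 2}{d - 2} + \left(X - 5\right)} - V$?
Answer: $850 - 203 i \sqrt{3} \approx 850.0 - 351.61 i$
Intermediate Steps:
$V = 9$ ($V = 3^{2} = 9$)
$S{\left(X,d \right)} = -9 + \sqrt{-5 + X + \frac{2 + X}{-2 + d}}$ ($S{\left(X,d \right)} = \sqrt{\frac{X + 2}{d - 2} + \left(X - 5\right)} - 9 = \sqrt{\frac{2 + X}{-2 + d} + \left(X - 5\right)} - 9 = \sqrt{\frac{2 + X}{-2 + d} + \left(-5 + X\right)} - 9 = \sqrt{-5 + X + \frac{2 + X}{-2 + d}} - 9 = -9 + \sqrt{-5 + X + \frac{2 + X}{-2 + d}}$)
$S{\left(-9,5 \right)} \left(-87\right) + 67 = \left(-9 + \sqrt{\frac{2 - 9 + \left(-5 - 9\right) \left(-2 + 5\right)}{-2 + 5}}\right) \left(-87\right) + 67 = \left(-9 + \sqrt{\frac{2 - 9 - 42}{3}}\right) \left(-87\right) + 67 = \left(-9 + \sqrt{\frac{1}{3} \left(-49\right)}\right) \left(-87\right) + 67 = \left(-9 + \sqrt{- \frac{49}{3}}\right) \left(-87\right) + 67 = \left(-9 + \frac{7 i \sqrt{3}}{3}\right) \left(-87\right) + 67 = \left(783 - 203 i \sqrt{3}\right) + 67 = 850 - 203 i \sqrt{3}$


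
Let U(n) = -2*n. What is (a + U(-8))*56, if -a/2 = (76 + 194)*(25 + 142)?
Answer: -5049184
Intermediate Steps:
a = -90180 (a = -2*(76 + 194)*(25 + 142) = -540*167 = -2*45090 = -90180)
(a + U(-8))*56 = (-90180 - 2*(-8))*56 = (-90180 + 16)*56 = -90164*56 = -5049184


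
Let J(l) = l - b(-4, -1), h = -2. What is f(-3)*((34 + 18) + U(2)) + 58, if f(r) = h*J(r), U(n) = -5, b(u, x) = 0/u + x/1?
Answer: 246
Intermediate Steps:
b(u, x) = x (b(u, x) = 0 + x*1 = 0 + x = x)
J(l) = 1 + l (J(l) = l - 1*(-1) = l + 1 = 1 + l)
f(r) = -2 - 2*r (f(r) = -2*(1 + r) = -2 - 2*r)
f(-3)*((34 + 18) + U(2)) + 58 = (-2 - 2*(-3))*((34 + 18) - 5) + 58 = (-2 + 6)*(52 - 5) + 58 = 4*47 + 58 = 188 + 58 = 246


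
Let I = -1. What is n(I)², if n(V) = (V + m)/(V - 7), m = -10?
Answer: 121/64 ≈ 1.8906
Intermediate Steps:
n(V) = (-10 + V)/(-7 + V) (n(V) = (V - 10)/(V - 7) = (-10 + V)/(-7 + V))
n(I)² = ((-10 - 1)/(-7 - 1))² = (-11/(-8))² = (-⅛*(-11))² = (11/8)² = 121/64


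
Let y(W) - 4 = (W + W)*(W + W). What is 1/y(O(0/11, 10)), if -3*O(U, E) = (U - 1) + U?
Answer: 9/40 ≈ 0.22500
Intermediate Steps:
O(U, E) = 1/3 - 2*U/3 (O(U, E) = -((U - 1) + U)/3 = -((-1 + U) + U)/3 = -(-1 + 2*U)/3 = 1/3 - 2*U/3)
y(W) = 4 + 4*W**2 (y(W) = 4 + (W + W)*(W + W) = 4 + (2*W)*(2*W) = 4 + 4*W**2)
1/y(O(0/11, 10)) = 1/(4 + 4*(1/3 - 0/11)**2) = 1/(4 + 4*(1/3 - 2/3*0)**2) = 1/(4 + 4*(1/3 + 0)**2) = 1/(4 + 4*(1/3)**2) = 1/(4 + 4*(1/9)) = 1/(4 + 4/9) = 1/(40/9) = 9/40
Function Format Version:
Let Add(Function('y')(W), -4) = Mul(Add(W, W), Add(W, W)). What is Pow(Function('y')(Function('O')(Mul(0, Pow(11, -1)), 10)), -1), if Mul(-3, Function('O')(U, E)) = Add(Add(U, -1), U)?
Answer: Rational(9, 40) ≈ 0.22500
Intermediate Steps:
Function('O')(U, E) = Add(Rational(1, 3), Mul(Rational(-2, 3), U)) (Function('O')(U, E) = Mul(Rational(-1, 3), Add(Add(U, -1), U)) = Mul(Rational(-1, 3), Add(Add(-1, U), U)) = Mul(Rational(-1, 3), Add(-1, Mul(2, U))) = Add(Rational(1, 3), Mul(Rational(-2, 3), U)))
Function('y')(W) = Add(4, Mul(4, Pow(W, 2))) (Function('y')(W) = Add(4, Mul(Add(W, W), Add(W, W))) = Add(4, Mul(Mul(2, W), Mul(2, W))) = Add(4, Mul(4, Pow(W, 2))))
Pow(Function('y')(Function('O')(Mul(0, Pow(11, -1)), 10)), -1) = Pow(Add(4, Mul(4, Pow(Add(Rational(1, 3), Mul(Rational(-2, 3), Mul(0, Pow(11, -1)))), 2))), -1) = Pow(Add(4, Mul(4, Pow(Add(Rational(1, 3), Mul(Rational(-2, 3), Mul(0, Rational(1, 11)))), 2))), -1) = Pow(Add(4, Mul(4, Pow(Add(Rational(1, 3), Mul(Rational(-2, 3), 0)), 2))), -1) = Pow(Add(4, Mul(4, Pow(Add(Rational(1, 3), 0), 2))), -1) = Pow(Add(4, Mul(4, Pow(Rational(1, 3), 2))), -1) = Pow(Add(4, Mul(4, Rational(1, 9))), -1) = Pow(Add(4, Rational(4, 9)), -1) = Pow(Rational(40, 9), -1) = Rational(9, 40)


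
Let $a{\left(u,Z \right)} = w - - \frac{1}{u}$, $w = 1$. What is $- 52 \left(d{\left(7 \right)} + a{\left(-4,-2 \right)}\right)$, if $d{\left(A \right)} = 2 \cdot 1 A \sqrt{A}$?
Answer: $-39 - 728 \sqrt{7} \approx -1965.1$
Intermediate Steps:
$a{\left(u,Z \right)} = 1 + \frac{1}{u}$ ($a{\left(u,Z \right)} = 1 - - \frac{1}{u} = 1 + \frac{1}{u}$)
$d{\left(A \right)} = 2 A^{\frac{3}{2}}$ ($d{\left(A \right)} = 2 A \sqrt{A} = 2 A^{\frac{3}{2}}$)
$- 52 \left(d{\left(7 \right)} + a{\left(-4,-2 \right)}\right) = - 52 \left(2 \cdot 7^{\frac{3}{2}} + \frac{1 - 4}{-4}\right) = - 52 \left(2 \cdot 7 \sqrt{7} - - \frac{3}{4}\right) = - 52 \left(14 \sqrt{7} + \frac{3}{4}\right) = - 52 \left(\frac{3}{4} + 14 \sqrt{7}\right) = -39 - 728 \sqrt{7}$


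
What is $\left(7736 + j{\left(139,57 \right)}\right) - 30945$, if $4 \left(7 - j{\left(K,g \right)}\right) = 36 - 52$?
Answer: $-23198$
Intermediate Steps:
$j{\left(K,g \right)} = 11$ ($j{\left(K,g \right)} = 7 - \frac{36 - 52}{4} = 7 - -4 = 7 + 4 = 11$)
$\left(7736 + j{\left(139,57 \right)}\right) - 30945 = \left(7736 + 11\right) - 30945 = 7747 - 30945 = -23198$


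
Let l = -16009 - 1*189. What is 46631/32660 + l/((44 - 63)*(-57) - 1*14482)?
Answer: 1153835449/437611340 ≈ 2.6367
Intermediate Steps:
l = -16198 (l = -16009 - 189 = -16198)
46631/32660 + l/((44 - 63)*(-57) - 1*14482) = 46631/32660 - 16198/((44 - 63)*(-57) - 1*14482) = 46631*(1/32660) - 16198/(-19*(-57) - 14482) = 46631/32660 - 16198/(1083 - 14482) = 46631/32660 - 16198/(-13399) = 46631/32660 - 16198*(-1/13399) = 46631/32660 + 16198/13399 = 1153835449/437611340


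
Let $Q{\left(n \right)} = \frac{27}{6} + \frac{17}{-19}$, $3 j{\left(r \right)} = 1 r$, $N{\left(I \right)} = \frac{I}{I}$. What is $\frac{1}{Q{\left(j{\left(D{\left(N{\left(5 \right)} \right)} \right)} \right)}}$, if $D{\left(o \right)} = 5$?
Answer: $\frac{38}{137} \approx 0.27737$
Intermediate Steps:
$N{\left(I \right)} = 1$
$j{\left(r \right)} = \frac{r}{3}$ ($j{\left(r \right)} = \frac{1 r}{3} = \frac{r}{3}$)
$Q{\left(n \right)} = \frac{137}{38}$ ($Q{\left(n \right)} = 27 \cdot \frac{1}{6} + 17 \left(- \frac{1}{19}\right) = \frac{9}{2} - \frac{17}{19} = \frac{137}{38}$)
$\frac{1}{Q{\left(j{\left(D{\left(N{\left(5 \right)} \right)} \right)} \right)}} = \frac{1}{\frac{137}{38}} = \frac{38}{137}$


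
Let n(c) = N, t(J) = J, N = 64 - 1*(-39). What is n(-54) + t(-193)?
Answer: -90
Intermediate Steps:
N = 103 (N = 64 + 39 = 103)
n(c) = 103
n(-54) + t(-193) = 103 - 193 = -90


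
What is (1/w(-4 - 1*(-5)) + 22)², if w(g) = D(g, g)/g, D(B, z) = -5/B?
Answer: 11881/25 ≈ 475.24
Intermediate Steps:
w(g) = -5/g² (w(g) = (-5/g)/g = -5/g²)
(1/w(-4 - 1*(-5)) + 22)² = (1/(-5/(-4 - 1*(-5))²) + 22)² = (1/(-5/(-4 + 5)²) + 22)² = (1/(-5/1²) + 22)² = (1/(-5*1) + 22)² = (1/(-5) + 22)² = (-⅕ + 22)² = (109/5)² = 11881/25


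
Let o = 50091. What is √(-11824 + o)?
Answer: √38267 ≈ 195.62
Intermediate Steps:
√(-11824 + o) = √(-11824 + 50091) = √38267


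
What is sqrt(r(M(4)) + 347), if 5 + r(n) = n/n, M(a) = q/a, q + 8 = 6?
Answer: 7*sqrt(7) ≈ 18.520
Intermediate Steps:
q = -2 (q = -8 + 6 = -2)
M(a) = -2/a
r(n) = -4 (r(n) = -5 + n/n = -5 + 1 = -4)
sqrt(r(M(4)) + 347) = sqrt(-4 + 347) = sqrt(343) = 7*sqrt(7)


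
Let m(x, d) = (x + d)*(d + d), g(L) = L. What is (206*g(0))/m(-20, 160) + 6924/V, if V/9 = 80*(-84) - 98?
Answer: -1154/10227 ≈ -0.11284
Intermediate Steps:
V = -61362 (V = 9*(80*(-84) - 98) = 9*(-6720 - 98) = 9*(-6818) = -61362)
m(x, d) = 2*d*(d + x) (m(x, d) = (d + x)*(2*d) = 2*d*(d + x))
(206*g(0))/m(-20, 160) + 6924/V = (206*0)/((2*160*(160 - 20))) + 6924/(-61362) = 0/((2*160*140)) + 6924*(-1/61362) = 0/44800 - 1154/10227 = 0*(1/44800) - 1154/10227 = 0 - 1154/10227 = -1154/10227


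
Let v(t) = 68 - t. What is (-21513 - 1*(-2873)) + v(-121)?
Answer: -18451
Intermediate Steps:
(-21513 - 1*(-2873)) + v(-121) = (-21513 - 1*(-2873)) + (68 - 1*(-121)) = (-21513 + 2873) + (68 + 121) = -18640 + 189 = -18451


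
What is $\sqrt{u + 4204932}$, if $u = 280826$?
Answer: $\sqrt{4485758} \approx 2118.0$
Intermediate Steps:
$\sqrt{u + 4204932} = \sqrt{280826 + 4204932} = \sqrt{4485758}$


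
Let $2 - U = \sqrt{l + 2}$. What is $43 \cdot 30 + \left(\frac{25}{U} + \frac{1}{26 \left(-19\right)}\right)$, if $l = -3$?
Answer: $\frac{642199}{494} + 5 i \approx 1300.0 + 5.0 i$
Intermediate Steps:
$U = 2 - i$ ($U = 2 - \sqrt{-3 + 2} = 2 - \sqrt{-1} = 2 - i \approx 2.0 - 1.0 i$)
$43 \cdot 30 + \left(\frac{25}{U} + \frac{1}{26 \left(-19\right)}\right) = 43 \cdot 30 + \left(\frac{25}{2 - i} + \frac{1}{26 \left(-19\right)}\right) = 1290 + \left(25 \frac{2 + i}{5} + \frac{1}{26} \left(- \frac{1}{19}\right)\right) = 1290 - \left(\frac{1}{494} - 5 \left(2 + i\right)\right) = \frac{637259}{494} + 5 \left(2 + i\right)$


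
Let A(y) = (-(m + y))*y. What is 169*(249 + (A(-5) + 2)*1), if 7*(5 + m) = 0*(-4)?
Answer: 33969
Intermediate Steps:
m = -5 (m = -5 + (0*(-4))/7 = -5 + (⅐)*0 = -5 + 0 = -5)
A(y) = y*(5 - y) (A(y) = (-(-5 + y))*y = (5 - y)*y = y*(5 - y))
169*(249 + (A(-5) + 2)*1) = 169*(249 + (-5*(5 - 1*(-5)) + 2)*1) = 169*(249 + (-5*(5 + 5) + 2)*1) = 169*(249 + (-5*10 + 2)*1) = 169*(249 + (-50 + 2)*1) = 169*(249 - 48*1) = 169*(249 - 48) = 169*201 = 33969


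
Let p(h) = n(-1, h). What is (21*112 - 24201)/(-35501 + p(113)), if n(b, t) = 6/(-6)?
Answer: 7283/11834 ≈ 0.61543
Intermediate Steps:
n(b, t) = -1 (n(b, t) = 6*(-1/6) = -1)
p(h) = -1
(21*112 - 24201)/(-35501 + p(113)) = (21*112 - 24201)/(-35501 - 1) = (2352 - 24201)/(-35502) = -21849*(-1/35502) = 7283/11834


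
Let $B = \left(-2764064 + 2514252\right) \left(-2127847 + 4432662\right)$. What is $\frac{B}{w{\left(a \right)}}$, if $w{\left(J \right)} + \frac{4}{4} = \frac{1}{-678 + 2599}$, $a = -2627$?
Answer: $\frac{55302751221119}{96} \approx 5.7607 \cdot 10^{11}$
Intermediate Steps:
$w{\left(J \right)} = - \frac{1920}{1921}$ ($w{\left(J \right)} = -1 + \frac{1}{-678 + 2599} = -1 + \frac{1}{1921} = - \frac{1920}{1921}$)
$B = -575770444780$ ($B = \left(-249812\right) 2304815 = -575770444780$)
$\frac{B}{w{\left(a \right)}} = - \frac{575770444780}{- \frac{1920}{1921}} = \left(-575770444780\right) \left(- \frac{1921}{1920}\right) = \frac{55302751221119}{96}$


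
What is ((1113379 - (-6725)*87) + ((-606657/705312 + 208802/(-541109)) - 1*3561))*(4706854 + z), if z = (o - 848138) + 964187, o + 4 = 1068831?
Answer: 211728016099727929508395/21202815056 ≈ 9.9858e+12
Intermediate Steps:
o = 1068827 (o = -4 + 1068831 = 1068827)
z = 1184876 (z = (1068827 - 848138) + 964187 = 220689 + 964187 = 1184876)
((1113379 - (-6725)*87) + ((-606657/705312 + 208802/(-541109)) - 1*3561))*(4706854 + z) = ((1113379 - (-6725)*87) + ((-606657/705312 + 208802/(-541109)) - 1*3561))*(4706854 + 1184876) = ((1113379 - 1*(-585075)) + ((-606657*1/705312 + 208802*(-1/541109)) - 3561))*5891730 = ((1113379 + 585075) + ((-202219/235104 - 208802/541109) - 3561))*5891730 = (1698454 + (-158512706279/127216890336 - 3561))*5891730 = (1698454 - 453177859192775/127216890336)*5891730 = (215618858399547769/127216890336)*5891730 = 211728016099727929508395/21202815056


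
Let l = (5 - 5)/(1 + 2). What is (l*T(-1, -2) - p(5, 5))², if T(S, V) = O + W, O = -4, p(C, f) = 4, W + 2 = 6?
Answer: 16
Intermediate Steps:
W = 4 (W = -2 + 6 = 4)
l = 0 (l = 0/3 = 0*(⅓) = 0)
T(S, V) = 0 (T(S, V) = -4 + 4 = 0)
(l*T(-1, -2) - p(5, 5))² = (0*0 - 1*4)² = (0 - 4)² = (-4)² = 16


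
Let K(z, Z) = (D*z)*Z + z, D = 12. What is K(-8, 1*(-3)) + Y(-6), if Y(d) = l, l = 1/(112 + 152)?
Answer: 73921/264 ≈ 280.00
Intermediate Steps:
l = 1/264 ≈ 0.0037879
Y(d) = 1/264
K(z, Z) = z + 12*Z*z (K(z, Z) = (12*z)*Z + z = 12*Z*z + z = z + 12*Z*z)
K(-8, 1*(-3)) + Y(-6) = -8*(1 + 12*(1*(-3))) + 1/264 = -8*(1 + 12*(-3)) + 1/264 = -8*(1 - 36) + 1/264 = -8*(-35) + 1/264 = 280 + 1/264 = 73921/264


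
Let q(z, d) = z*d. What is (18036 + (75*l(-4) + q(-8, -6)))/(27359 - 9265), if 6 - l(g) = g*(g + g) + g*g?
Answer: 7467/9047 ≈ 0.82536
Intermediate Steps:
l(g) = 6 - 3*g**2 (l(g) = 6 - (g*(g + g) + g*g) = 6 - (g*(2*g) + g**2) = 6 - (2*g**2 + g**2) = 6 - 3*g**2)
q(z, d) = d*z
(18036 + (75*l(-4) + q(-8, -6)))/(27359 - 9265) = (18036 + (75*(6 - 3*(-4)**2) - 6*(-8)))/(27359 - 9265) = (18036 + (75*(6 - 3*16) + 48))/18094 = (18036 + (75*(6 - 48) + 48))*(1/18094) = (18036 + (75*(-42) + 48))*(1/18094) = (18036 + (-3150 + 48))*(1/18094) = (18036 - 3102)*(1/18094) = 14934*(1/18094) = 7467/9047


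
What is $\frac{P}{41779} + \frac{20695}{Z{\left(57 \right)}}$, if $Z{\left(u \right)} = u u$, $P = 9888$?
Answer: $\frac{896742517}{135739971} \approx 6.6063$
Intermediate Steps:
$Z{\left(u \right)} = u^{2}$
$\frac{P}{41779} + \frac{20695}{Z{\left(57 \right)}} = \frac{9888}{41779} + \frac{20695}{57^{2}} = 9888 \cdot \frac{1}{41779} + \frac{20695}{3249} = \frac{9888}{41779} + 20695 \cdot \frac{1}{3249} = \frac{9888}{41779} + \frac{20695}{3249} = \frac{896742517}{135739971}$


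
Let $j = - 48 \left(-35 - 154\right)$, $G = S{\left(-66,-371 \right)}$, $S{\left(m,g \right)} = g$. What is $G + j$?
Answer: $8701$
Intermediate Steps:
$G = -371$
$j = 9072$ ($j = \left(-48\right) \left(-189\right) = 9072$)
$G + j = -371 + 9072 = 8701$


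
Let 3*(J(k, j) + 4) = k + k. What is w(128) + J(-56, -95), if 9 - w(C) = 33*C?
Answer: -12769/3 ≈ -4256.3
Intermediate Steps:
J(k, j) = -4 + 2*k/3 (J(k, j) = -4 + (k + k)/3 = -4 + (2*k)/3 = -4 + 2*k/3)
w(C) = 9 - 33*C
w(128) + J(-56, -95) = (9 - 33*128) + (-4 + (⅔)*(-56)) = (9 - 4224) + (-4 - 112/3) = -4215 - 124/3 = -12769/3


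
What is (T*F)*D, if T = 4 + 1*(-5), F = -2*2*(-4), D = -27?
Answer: 432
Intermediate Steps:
F = 16 (F = -4*(-4) = 16)
T = -1 (T = 4 - 5 = -1)
(T*F)*D = -1*16*(-27) = -16*(-27) = 432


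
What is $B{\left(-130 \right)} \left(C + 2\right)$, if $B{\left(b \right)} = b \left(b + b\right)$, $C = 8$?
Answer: $338000$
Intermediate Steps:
$B{\left(b \right)} = 2 b^{2}$ ($B{\left(b \right)} = b 2 b = 2 b^{2}$)
$B{\left(-130 \right)} \left(C + 2\right) = 2 \left(-130\right)^{2} \left(8 + 2\right) = 2 \cdot 16900 \cdot 10 = 33800 \cdot 10 = 338000$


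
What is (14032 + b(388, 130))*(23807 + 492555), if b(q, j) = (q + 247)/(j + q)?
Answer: 268110309313/37 ≈ 7.2462e+9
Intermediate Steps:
b(q, j) = (247 + q)/(j + q)
(14032 + b(388, 130))*(23807 + 492555) = (14032 + (247 + 388)/(130 + 388))*(23807 + 492555) = (14032 + 635/518)*516362 = (7269211/518)*516362 = 268110309313/37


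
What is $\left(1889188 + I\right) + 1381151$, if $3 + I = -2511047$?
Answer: $759289$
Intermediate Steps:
$I = -2511050$ ($I = -3 - 2511047 = -2511050$)
$\left(1889188 + I\right) + 1381151 = \left(1889188 - 2511050\right) + 1381151 = -621862 + 1381151 = 759289$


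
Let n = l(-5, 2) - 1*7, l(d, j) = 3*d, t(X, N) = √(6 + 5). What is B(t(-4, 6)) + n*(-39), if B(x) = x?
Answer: 858 + √11 ≈ 861.32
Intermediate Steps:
t(X, N) = √11
n = -22 (n = 3*(-5) - 1*7 = -15 - 7 = -22)
B(t(-4, 6)) + n*(-39) = √11 - 22*(-39) = √11 + 858 = 858 + √11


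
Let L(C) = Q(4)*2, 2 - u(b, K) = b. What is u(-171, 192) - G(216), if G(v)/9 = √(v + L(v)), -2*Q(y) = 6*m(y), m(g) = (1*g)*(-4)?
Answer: 173 - 18*√78 ≈ 14.028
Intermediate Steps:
u(b, K) = 2 - b
m(g) = -4*g (m(g) = g*(-4) = -4*g)
Q(y) = 12*y (Q(y) = -3*(-4*y) = -(-12)*y = 12*y)
L(C) = 96 (L(C) = (12*4)*2 = 48*2 = 96)
G(v) = 9*√(96 + v) (G(v) = 9*√(v + 96) = 9*√(96 + v))
u(-171, 192) - G(216) = (2 - 1*(-171)) - 9*√(96 + 216) = (2 + 171) - 9*√312 = 173 - 9*2*√78 = 173 - 18*√78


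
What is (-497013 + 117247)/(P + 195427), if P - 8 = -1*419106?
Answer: 379766/223671 ≈ 1.6979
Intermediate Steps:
P = -419098 (P = 8 - 1*419106 = 8 - 419106 = -419098)
(-497013 + 117247)/(P + 195427) = (-497013 + 117247)/(-419098 + 195427) = -379766/(-223671) = -379766*(-1/223671) = 379766/223671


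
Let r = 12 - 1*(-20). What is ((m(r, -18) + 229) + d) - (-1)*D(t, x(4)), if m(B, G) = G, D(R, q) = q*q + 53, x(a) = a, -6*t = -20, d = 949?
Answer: 1229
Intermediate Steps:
t = 10/3 (t = -⅙*(-20) = 10/3 ≈ 3.3333)
r = 32 (r = 12 + 20 = 32)
D(R, q) = 53 + q² (D(R, q) = q² + 53 = 53 + q²)
((m(r, -18) + 229) + d) - (-1)*D(t, x(4)) = ((-18 + 229) + 949) - (-1)*(53 + 4²) = (211 + 949) - (-1)*(53 + 16) = 1160 - (-1)*69 = 1160 - 1*(-69) = 1160 + 69 = 1229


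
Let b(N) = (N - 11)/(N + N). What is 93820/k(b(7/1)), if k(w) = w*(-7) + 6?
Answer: 23455/2 ≈ 11728.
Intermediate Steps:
b(N) = (-11 + N)/(2*N) (b(N) = (-11 + N)/((2*N)) = (-11 + N)*(1/(2*N)) = (-11 + N)/(2*N))
k(w) = 6 - 7*w (k(w) = -7*w + 6 = 6 - 7*w)
93820/k(b(7/1)) = 93820/(6 - 7*(-11 + 7/1)/(2*(7/1))) = 93820/(6 - 7*(-11 + 7*1)/(2*(7*1))) = 93820/(6 - 7*(-11 + 7)/(2*7)) = 93820/(6 - 7*(-4)/(2*7)) = 93820/(6 - 7*(-2/7)) = 93820/(6 + 2) = 93820/8 = 93820*(⅛) = 23455/2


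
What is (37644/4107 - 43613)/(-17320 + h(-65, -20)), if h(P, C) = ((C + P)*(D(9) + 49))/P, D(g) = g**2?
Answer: 59693649/23478350 ≈ 2.5425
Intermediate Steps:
h(P, C) = (130*C + 130*P)/P (h(P, C) = ((C + P)*(9**2 + 49))/P = ((C + P)*(81 + 49))/P = ((C + P)*130)/P = (130*C + 130*P)/P)
(37644/4107 - 43613)/(-17320 + h(-65, -20)) = (37644/4107 - 43613)/(-17320 + (130 + 130*(-20)/(-65))) = (37644*(1/4107) - 43613)/(-17320 + (130 + 130*(-20)*(-1/65))) = (12548/1369 - 43613)/(-17320 + (130 + 40)) = -59693649/(1369*(-17320 + 170)) = -59693649/1369/(-17150) = -59693649/1369*(-1/17150) = 59693649/23478350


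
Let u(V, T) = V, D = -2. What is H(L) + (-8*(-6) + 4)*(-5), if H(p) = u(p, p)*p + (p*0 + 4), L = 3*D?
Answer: -220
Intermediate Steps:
L = -6 (L = 3*(-2) = -6)
H(p) = 4 + p**2 (H(p) = p*p + (p*0 + 4) = p**2 + (0 + 4) = p**2 + 4 = 4 + p**2)
H(L) + (-8*(-6) + 4)*(-5) = (4 + (-6)**2) + (-8*(-6) + 4)*(-5) = (4 + 36) + (48 + 4)*(-5) = 40 + 52*(-5) = 40 - 260 = -220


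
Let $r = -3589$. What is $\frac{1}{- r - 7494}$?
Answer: $- \frac{1}{3905} \approx -0.00025608$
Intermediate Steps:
$\frac{1}{- r - 7494} = \frac{1}{\left(-1\right) \left(-3589\right) - 7494} = \frac{1}{3589 - 7494} = \frac{1}{-3905} = - \frac{1}{3905}$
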